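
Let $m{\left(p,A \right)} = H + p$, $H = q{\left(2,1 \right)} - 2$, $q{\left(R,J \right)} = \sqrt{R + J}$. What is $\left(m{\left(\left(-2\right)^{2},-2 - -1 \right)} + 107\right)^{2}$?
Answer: $\left(109 + \sqrt{3}\right)^{2} \approx 12262.0$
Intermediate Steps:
$q{\left(R,J \right)} = \sqrt{J + R}$
$H = -2 + \sqrt{3}$ ($H = \sqrt{1 + 2} - 2 = \sqrt{3} - 2 = -2 + \sqrt{3} \approx -0.26795$)
$m{\left(p,A \right)} = -2 + p + \sqrt{3}$ ($m{\left(p,A \right)} = \left(-2 + \sqrt{3}\right) + p = -2 + p + \sqrt{3}$)
$\left(m{\left(\left(-2\right)^{2},-2 - -1 \right)} + 107\right)^{2} = \left(\left(-2 + \left(-2\right)^{2} + \sqrt{3}\right) + 107\right)^{2} = \left(\left(-2 + 4 + \sqrt{3}\right) + 107\right)^{2} = \left(\left(2 + \sqrt{3}\right) + 107\right)^{2} = \left(109 + \sqrt{3}\right)^{2}$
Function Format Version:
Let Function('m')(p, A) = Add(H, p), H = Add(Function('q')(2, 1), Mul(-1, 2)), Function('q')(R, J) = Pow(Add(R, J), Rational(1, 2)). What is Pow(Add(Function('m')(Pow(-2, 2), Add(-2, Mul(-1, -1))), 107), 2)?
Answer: Pow(Add(109, Pow(3, Rational(1, 2))), 2) ≈ 12262.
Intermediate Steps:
Function('q')(R, J) = Pow(Add(J, R), Rational(1, 2))
H = Add(-2, Pow(3, Rational(1, 2))) (H = Add(Pow(Add(1, 2), Rational(1, 2)), Mul(-1, 2)) = Add(Pow(3, Rational(1, 2)), -2) = Add(-2, Pow(3, Rational(1, 2))) ≈ -0.26795)
Function('m')(p, A) = Add(-2, p, Pow(3, Rational(1, 2))) (Function('m')(p, A) = Add(Add(-2, Pow(3, Rational(1, 2))), p) = Add(-2, p, Pow(3, Rational(1, 2))))
Pow(Add(Function('m')(Pow(-2, 2), Add(-2, Mul(-1, -1))), 107), 2) = Pow(Add(Add(-2, Pow(-2, 2), Pow(3, Rational(1, 2))), 107), 2) = Pow(Add(Add(-2, 4, Pow(3, Rational(1, 2))), 107), 2) = Pow(Add(Add(2, Pow(3, Rational(1, 2))), 107), 2) = Pow(Add(109, Pow(3, Rational(1, 2))), 2)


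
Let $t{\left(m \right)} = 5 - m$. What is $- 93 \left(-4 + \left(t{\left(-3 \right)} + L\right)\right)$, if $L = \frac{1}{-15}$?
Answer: $- \frac{1829}{5} \approx -365.8$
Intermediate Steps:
$L = - \frac{1}{15} \approx -0.066667$
$- 93 \left(-4 + \left(t{\left(-3 \right)} + L\right)\right) = - 93 \left(-4 + \left(\left(5 - -3\right) - \frac{1}{15}\right)\right) = - 93 \left(-4 + \left(\left(5 + 3\right) - \frac{1}{15}\right)\right) = - 93 \left(-4 + \left(8 - \frac{1}{15}\right)\right) = - 93 \left(-4 + \frac{119}{15}\right) = \left(-93\right) \frac{59}{15} = - \frac{1829}{5}$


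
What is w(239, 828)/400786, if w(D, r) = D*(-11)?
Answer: -2629/400786 ≈ -0.0065596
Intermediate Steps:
w(D, r) = -11*D
w(239, 828)/400786 = -11*239/400786 = -2629*1/400786 = -2629/400786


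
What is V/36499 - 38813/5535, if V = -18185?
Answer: -1517289662/202021965 ≈ -7.5105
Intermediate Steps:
V/36499 - 38813/5535 = -18185/36499 - 38813/5535 = -1517289662/202021965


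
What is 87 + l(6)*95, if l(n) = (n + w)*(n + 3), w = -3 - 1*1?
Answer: 1797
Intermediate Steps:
w = -4 (w = -3 - 1 = -4)
l(n) = (-4 + n)*(3 + n) (l(n) = (n - 4)*(n + 3) = (-4 + n)*(3 + n))
87 + l(6)*95 = 87 + (-12 + 6² - 1*6)*95 = 87 + (-12 + 36 - 6)*95 = 87 + 18*95 = 87 + 1710 = 1797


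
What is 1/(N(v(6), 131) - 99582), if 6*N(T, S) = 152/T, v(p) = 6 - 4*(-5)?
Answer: -39/3883660 ≈ -1.0042e-5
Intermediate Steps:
v(p) = 26 (v(p) = 6 + 20 = 26)
N(T, S) = 76/(3*T) (N(T, S) = (152/T)/6 = 76/(3*T))
1/(N(v(6), 131) - 99582) = 1/((76/3)/26 - 99582) = 1/((76/3)*(1/26) - 99582) = 1/(38/39 - 99582) = 1/(-3883660/39) = -39/3883660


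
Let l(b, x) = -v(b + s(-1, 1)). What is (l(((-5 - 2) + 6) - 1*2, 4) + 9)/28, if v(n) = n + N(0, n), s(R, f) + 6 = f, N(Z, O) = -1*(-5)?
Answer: 3/7 ≈ 0.42857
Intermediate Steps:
N(Z, O) = 5
s(R, f) = -6 + f
v(n) = 5 + n (v(n) = n + 5 = 5 + n)
l(b, x) = -b (l(b, x) = -(5 + (b + (-6 + 1))) = -(5 + (b - 5)) = -(5 + (-5 + b)) = -b)
(l(((-5 - 2) + 6) - 1*2, 4) + 9)/28 = (-(((-5 - 2) + 6) - 1*2) + 9)/28 = (-((-7 + 6) - 2) + 9)*(1/28) = (-(-1 - 2) + 9)*(1/28) = (-1*(-3) + 9)*(1/28) = (3 + 9)*(1/28) = 12*(1/28) = 3/7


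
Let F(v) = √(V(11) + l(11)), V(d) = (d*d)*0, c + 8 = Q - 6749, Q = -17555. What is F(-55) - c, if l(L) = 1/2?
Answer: 24312 + √2/2 ≈ 24313.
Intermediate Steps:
l(L) = ½
c = -24312 (c = -8 + (-17555 - 6749) = -8 - 24304 = -24312)
V(d) = 0 (V(d) = d²*0 = 0)
F(v) = √2/2 (F(v) = √(0 + ½) = √(½) = √2/2)
F(-55) - c = √2/2 - 1*(-24312) = √2/2 + 24312 = 24312 + √2/2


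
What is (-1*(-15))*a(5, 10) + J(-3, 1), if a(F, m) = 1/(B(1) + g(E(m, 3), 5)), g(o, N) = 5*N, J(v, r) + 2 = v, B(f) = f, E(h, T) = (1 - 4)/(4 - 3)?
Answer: -115/26 ≈ -4.4231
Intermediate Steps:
E(h, T) = -3 (E(h, T) = -3/1 = -3*1 = -3)
J(v, r) = -2 + v
a(F, m) = 1/26 (a(F, m) = 1/(1 + 5*5) = 1/(1 + 25) = 1/26)
(-1*(-15))*a(5, 10) + J(-3, 1) = -1*(-15)*(1/26) + (-2 - 3) = 15*(1/26) - 5 = 15/26 - 5 = -115/26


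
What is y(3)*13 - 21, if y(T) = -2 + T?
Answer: -8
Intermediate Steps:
y(3)*13 - 21 = (-2 + 3)*13 - 21 = 1*13 - 21 = 13 - 21 = -8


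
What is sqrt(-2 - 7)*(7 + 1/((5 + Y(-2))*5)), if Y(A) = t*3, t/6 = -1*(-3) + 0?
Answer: 6198*I/295 ≈ 21.01*I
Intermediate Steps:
t = 18 (t = 6*(-1*(-3) + 0) = 6*(3 + 0) = 6*3 = 18)
Y(A) = 54 (Y(A) = 18*3 = 54)
sqrt(-2 - 7)*(7 + 1/((5 + Y(-2))*5)) = sqrt(-2 - 7)*(7 + 1/((5 + 54)*5)) = sqrt(-9)*(7 + 1/(59*5)) = (3*I)*(7 + 1/295) = (3*I)*(2066/295) = 6198*I/295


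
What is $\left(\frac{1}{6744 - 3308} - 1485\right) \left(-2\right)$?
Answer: $\frac{5102459}{1718} \approx 2970.0$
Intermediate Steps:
$\left(\frac{1}{6744 - 3308} - 1485\right) \left(-2\right) = \left(\frac{1}{3436} - 1485\right) \left(-2\right) = \left(- \frac{5102459}{3436}\right) \left(-2\right) = \frac{5102459}{1718}$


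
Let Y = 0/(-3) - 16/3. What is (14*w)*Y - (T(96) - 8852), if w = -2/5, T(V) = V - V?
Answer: 133228/15 ≈ 8881.9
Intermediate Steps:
T(V) = 0
Y = -16/3 (Y = 0*(-⅓) - 16*⅓ = 0 - 16/3 = -16/3 ≈ -5.3333)
w = -⅖ (w = -2*⅕ = -⅖ ≈ -0.40000)
(14*w)*Y - (T(96) - 8852) = (14*(-⅖))*(-16/3) - (0 - 8852) = -28/5*(-16/3) - 1*(-8852) = 448/15 + 8852 = 133228/15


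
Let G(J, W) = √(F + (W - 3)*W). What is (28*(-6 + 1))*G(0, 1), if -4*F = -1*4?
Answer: -140*I ≈ -140.0*I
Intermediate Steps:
F = 1 (F = -(-1)*4/4 = -¼*(-4) = 1)
G(J, W) = √(1 + W*(-3 + W)) (G(J, W) = √(1 + (W - 3)*W) = √(1 + (-3 + W)*W) = √(1 + W*(-3 + W)))
(28*(-6 + 1))*G(0, 1) = (28*(-6 + 1))*√(1 + 1² - 3*1) = (28*(-5))*√(1 + 1 - 3) = -140*I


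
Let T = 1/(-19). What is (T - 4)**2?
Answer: 5929/361 ≈ 16.424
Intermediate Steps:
T = -1/19 ≈ -0.052632
(T - 4)**2 = (-1/19 - 4)**2 = (-77/19)**2 = 5929/361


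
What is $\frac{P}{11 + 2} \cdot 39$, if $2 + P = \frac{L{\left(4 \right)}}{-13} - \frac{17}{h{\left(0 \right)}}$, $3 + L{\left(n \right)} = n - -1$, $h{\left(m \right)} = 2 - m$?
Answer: $- \frac{831}{26} \approx -31.962$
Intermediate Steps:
$L{\left(n \right)} = -2 + n$ ($L{\left(n \right)} = -3 + \left(n - -1\right) = -3 + \left(n + 1\right) = -3 + \left(1 + n\right) = -2 + n$)
$P = - \frac{277}{26}$ ($P = -2 + \left(\frac{-2 + 4}{-13} - \frac{17}{2 - 0}\right) = -2 + \left(2 \left(- \frac{1}{13}\right) - \frac{17}{2 + 0}\right) = -2 - \left(\frac{2}{13} + \frac{17}{2}\right) = -2 - \frac{225}{26} = - \frac{277}{26} \approx -10.654$)
$\frac{P}{11 + 2} \cdot 39 = - \frac{277}{26 \left(11 + 2\right)} 39 = - \frac{277}{26 \cdot 13} \cdot 39 = \left(- \frac{277}{26}\right) \frac{1}{13} \cdot 39 = \left(- \frac{277}{338}\right) 39 = - \frac{831}{26}$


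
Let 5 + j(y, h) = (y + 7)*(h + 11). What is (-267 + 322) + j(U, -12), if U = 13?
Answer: 30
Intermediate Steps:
j(y, h) = -5 + (7 + y)*(11 + h) (j(y, h) = -5 + (y + 7)*(h + 11) = -5 + (7 + y)*(11 + h))
(-267 + 322) + j(U, -12) = (-267 + 322) + (72 + 7*(-12) + 11*13 - 12*13) = 55 + (72 - 84 + 143 - 156) = 55 - 25 = 30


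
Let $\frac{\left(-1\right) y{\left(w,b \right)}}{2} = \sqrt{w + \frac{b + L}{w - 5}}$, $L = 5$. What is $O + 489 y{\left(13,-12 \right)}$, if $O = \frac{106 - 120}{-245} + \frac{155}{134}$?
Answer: $\frac{5693}{4690} - \frac{489 \sqrt{194}}{2} \approx -3404.3$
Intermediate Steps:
$y{\left(w,b \right)} = - 2 \sqrt{w + \frac{5 + b}{-5 + w}}$ ($y{\left(w,b \right)} = - 2 \sqrt{w + \frac{b + 5}{w - 5}} = - 2 \sqrt{w + \frac{5 + b}{-5 + w}}$)
$O = \frac{5693}{4690}$ ($O = \left(106 - 120\right) \left(- \frac{1}{245}\right) + 155 \cdot \frac{1}{134} = \left(-14\right) \left(- \frac{1}{245}\right) + \frac{155}{134} = \frac{2}{35} + \frac{155}{134} = \frac{5693}{4690} \approx 1.2139$)
$O + 489 y{\left(13,-12 \right)} = \frac{5693}{4690} + 489 \left(- 2 \sqrt{\frac{5 - 12 + 13 \left(-5 + 13\right)}{-5 + 13}}\right) = \frac{5693}{4690} + 489 \left(- 2 \sqrt{\frac{5 - 12 + 13 \cdot 8}{8}}\right) = \frac{5693}{4690} + 489 \left(- 2 \sqrt{\frac{5 - 12 + 104}{8}}\right) = \frac{5693}{4690} + 489 \left(- 2 \sqrt{\frac{1}{8} \cdot 97}\right) = \frac{5693}{4690} + 489 \left(- 2 \sqrt{\frac{97}{8}}\right) = \frac{5693}{4690} + 489 \left(- 2 \frac{\sqrt{194}}{4}\right) = \frac{5693}{4690} + 489 \left(- \frac{\sqrt{194}}{2}\right) = \frac{5693}{4690} - \frac{489 \sqrt{194}}{2}$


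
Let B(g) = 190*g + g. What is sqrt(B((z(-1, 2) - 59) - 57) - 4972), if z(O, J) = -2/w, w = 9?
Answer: I*sqrt(244534)/3 ≈ 164.83*I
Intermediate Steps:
z(O, J) = -2/9
B(g) = 191*g
sqrt(B((z(-1, 2) - 59) - 57) - 4972) = sqrt(191*((-2/9 - 59) - 57) - 4972) = sqrt(191*(-533/9 - 57) - 4972) = sqrt(191*(-1046/9) - 4972) = sqrt(-199786/9 - 4972) = sqrt(-244534/9) = I*sqrt(244534)/3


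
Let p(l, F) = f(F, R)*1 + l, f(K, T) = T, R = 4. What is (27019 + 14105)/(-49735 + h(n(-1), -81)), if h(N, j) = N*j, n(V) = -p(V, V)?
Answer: -10281/12373 ≈ -0.83092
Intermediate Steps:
p(l, F) = 4 + l (p(l, F) = 4*1 + l = 4 + l)
n(V) = -4 - V (n(V) = -(4 + V) = -4 - V)
(27019 + 14105)/(-49735 + h(n(-1), -81)) = (27019 + 14105)/(-49735 + (-4 - 1*(-1))*(-81)) = 41124/(-49735 + (-4 + 1)*(-81)) = 41124/(-49735 - 3*(-81)) = 41124/(-49735 + 243) = 41124/(-49492) = 41124*(-1/49492) = -10281/12373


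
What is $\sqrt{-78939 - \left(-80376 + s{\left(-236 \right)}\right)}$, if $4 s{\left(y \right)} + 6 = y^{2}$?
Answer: $\frac{i \sqrt{49942}}{2} \approx 111.74 i$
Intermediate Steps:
$s{\left(y \right)} = - \frac{3}{2} + \frac{y^{2}}{4}$
$\sqrt{-78939 - \left(-80376 + s{\left(-236 \right)}\right)} = \sqrt{-78939 + \left(80376 - \left(- \frac{3}{2} + \frac{\left(-236\right)^{2}}{4}\right)\right)} = \sqrt{-78939 + \left(80376 - \left(- \frac{3}{2} + \frac{1}{4} \cdot 55696\right)\right)} = \sqrt{-78939 + \left(80376 - \left(- \frac{3}{2} + 13924\right)\right)} = \sqrt{-78939 + \left(80376 - \frac{27845}{2}\right)} = \sqrt{-78939 + \frac{132907}{2}} = \sqrt{- \frac{24971}{2}} = \frac{i \sqrt{49942}}{2}$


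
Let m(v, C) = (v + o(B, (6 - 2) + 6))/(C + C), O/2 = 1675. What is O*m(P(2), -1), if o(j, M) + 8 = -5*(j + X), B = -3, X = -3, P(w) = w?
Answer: -40200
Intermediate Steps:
O = 3350 (O = 2*1675 = 3350)
o(j, M) = 7 - 5*j (o(j, M) = -8 - 5*(j - 3) = -8 - 5*(-3 + j) = -8 + (15 - 5*j) = 7 - 5*j)
m(v, C) = (22 + v)/(2*C) (m(v, C) = (v + (7 - 5*(-3)))/(C + C) = (v + (7 + 15))/((2*C)) = (v + 22)*(1/(2*C)) = (22 + v)*(1/(2*C)) = (22 + v)/(2*C))
O*m(P(2), -1) = 3350*((½)*(22 + 2)/(-1)) = 3350*((½)*(-1)*24) = 3350*(-12) = -40200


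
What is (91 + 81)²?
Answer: 29584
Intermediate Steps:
(91 + 81)² = 172² = 29584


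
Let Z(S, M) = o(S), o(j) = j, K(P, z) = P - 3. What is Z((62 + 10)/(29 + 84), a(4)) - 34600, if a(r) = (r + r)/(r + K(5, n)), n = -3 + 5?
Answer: -3909728/113 ≈ -34599.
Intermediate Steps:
n = 2
K(P, z) = -3 + P
a(r) = 2*r/(2 + r) (a(r) = (r + r)/(r + (-3 + 5)) = (2*r)/(r + 2) = (2*r)/(2 + r) = 2*r/(2 + r))
Z(S, M) = S
Z((62 + 10)/(29 + 84), a(4)) - 34600 = (62 + 10)/(29 + 84) - 34600 = 72/113 - 34600 = -3909728/113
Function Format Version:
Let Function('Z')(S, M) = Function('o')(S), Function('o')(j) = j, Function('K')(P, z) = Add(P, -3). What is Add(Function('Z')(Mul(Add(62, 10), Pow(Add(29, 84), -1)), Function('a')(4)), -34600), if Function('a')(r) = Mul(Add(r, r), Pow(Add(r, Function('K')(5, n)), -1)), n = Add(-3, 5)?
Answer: Rational(-3909728, 113) ≈ -34599.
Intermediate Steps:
n = 2
Function('K')(P, z) = Add(-3, P)
Function('a')(r) = Mul(2, r, Pow(Add(2, r), -1)) (Function('a')(r) = Mul(Add(r, r), Pow(Add(r, Add(-3, 5)), -1)) = Mul(Mul(2, r), Pow(Add(r, 2), -1)) = Mul(Mul(2, r), Pow(Add(2, r), -1)) = Mul(2, r, Pow(Add(2, r), -1)))
Function('Z')(S, M) = S
Add(Function('Z')(Mul(Add(62, 10), Pow(Add(29, 84), -1)), Function('a')(4)), -34600) = Add(Mul(Add(62, 10), Pow(Add(29, 84), -1)), -34600) = Add(Mul(72, Pow(113, -1)), -34600) = Add(Mul(72, Rational(1, 113)), -34600) = Add(Rational(72, 113), -34600) = Rational(-3909728, 113)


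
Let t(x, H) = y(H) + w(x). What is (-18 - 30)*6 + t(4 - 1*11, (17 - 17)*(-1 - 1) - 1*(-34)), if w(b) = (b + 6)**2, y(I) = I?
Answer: -253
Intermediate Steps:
w(b) = (6 + b)**2
t(x, H) = H + (6 + x)**2
(-18 - 30)*6 + t(4 - 1*11, (17 - 17)*(-1 - 1) - 1*(-34)) = (-18 - 30)*6 + (((17 - 17)*(-1 - 1) - 1*(-34)) + (6 + (4 - 1*11))**2) = -48*6 + ((0*(-2) + 34) + (6 + (4 - 11))**2) = -288 + ((0 + 34) + (6 - 7)**2) = -288 + (34 + (-1)**2) = -288 + (34 + 1) = -288 + 35 = -253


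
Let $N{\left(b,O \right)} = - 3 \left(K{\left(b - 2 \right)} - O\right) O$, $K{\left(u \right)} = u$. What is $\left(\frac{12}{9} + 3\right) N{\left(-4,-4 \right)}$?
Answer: $-104$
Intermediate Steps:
$N{\left(b,O \right)} = O \left(6 - 3 b + 3 O\right)$ ($N{\left(b,O \right)} = - 3 \left(\left(b - 2\right) - O\right) O = - 3 \left(\left(-2 + b\right) - O\right) O = - 3 \left(-2 + b - O\right) O = \left(6 - 3 b + 3 O\right) O = O \left(6 - 3 b + 3 O\right)$)
$\left(\frac{12}{9} + 3\right) N{\left(-4,-4 \right)} = \left(\frac{12}{9} + 3\right) 3 \left(-4\right) \left(2 - 4 - -4\right) = \left(12 \cdot \frac{1}{9} + 3\right) 3 \left(-4\right) \left(2 - 4 + 4\right) = \left(\frac{4}{3} + 3\right) 3 \left(-4\right) 2 = \frac{13}{3} \left(-24\right) = -104$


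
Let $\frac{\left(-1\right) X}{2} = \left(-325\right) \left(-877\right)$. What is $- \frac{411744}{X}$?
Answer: $\frac{205872}{285025} \approx 0.72229$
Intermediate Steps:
$X = -570050$ ($X = - 2 \left(\left(-325\right) \left(-877\right)\right) = \left(-2\right) 285025 = -570050$)
$- \frac{411744}{X} = - \frac{411744}{-570050} = \left(-411744\right) \left(- \frac{1}{570050}\right) = \frac{205872}{285025}$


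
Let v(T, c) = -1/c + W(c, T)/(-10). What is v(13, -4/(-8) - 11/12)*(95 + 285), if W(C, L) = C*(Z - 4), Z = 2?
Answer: 2641/3 ≈ 880.33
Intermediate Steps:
W(C, L) = -2*C (W(C, L) = C*(2 - 4) = C*(-2) = -2*C)
v(T, c) = -1/c + c/5 (v(T, c) = -1/c - 2*c/(-10) = -1/c - 2*c*(-⅒) = -1/c + c/5)
v(13, -4/(-8) - 11/12)*(95 + 285) = (-1/(-4/(-8) - 11/12) + (-4/(-8) - 11/12)/5)*(95 + 285) = (-1/(-4*(-⅛) - 11*1/12) + (-4*(-⅛) - 11*1/12)/5)*380 = (-1/(½ - 11/12) + (½ - 11/12)/5)*380 = (-1/(-5/12) + (⅕)*(-5/12))*380 = (-1*(-12/5) - 1/12)*380 = (12/5 - 1/12)*380 = (139/60)*380 = 2641/3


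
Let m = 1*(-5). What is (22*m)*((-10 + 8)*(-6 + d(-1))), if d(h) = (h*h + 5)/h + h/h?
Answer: -2420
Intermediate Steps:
m = -5
d(h) = 1 + (5 + h²)/h (d(h) = (h² + 5)/h + 1 = (5 + h²)/h + 1 = 1 + (5 + h²)/h)
(22*m)*((-10 + 8)*(-6 + d(-1))) = (22*(-5))*((-10 + 8)*(-6 + (1 - 1 + 5/(-1)))) = -(-220)*(-6 + (1 - 1 + 5*(-1))) = -(-220)*(-6 + (1 - 1 - 5)) = -(-220)*(-6 - 5) = -(-220)*(-11) = -110*22 = -2420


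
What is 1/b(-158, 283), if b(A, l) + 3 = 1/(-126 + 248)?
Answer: -122/365 ≈ -0.33425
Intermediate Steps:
b(A, l) = -365/122 (b(A, l) = -3 + 1/(-126 + 248) = -3 + 1/122 = -365/122)
1/b(-158, 283) = 1/(-365/122) = -122/365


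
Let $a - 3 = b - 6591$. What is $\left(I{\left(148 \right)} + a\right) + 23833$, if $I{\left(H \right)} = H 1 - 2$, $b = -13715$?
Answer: $3676$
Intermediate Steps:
$I{\left(H \right)} = -2 + H$ ($I{\left(H \right)} = H - 2 = -2 + H$)
$a = -20303$ ($a = 3 - 20306 = -20303$)
$\left(I{\left(148 \right)} + a\right) + 23833 = \left(\left(-2 + 148\right) - 20303\right) + 23833 = \left(146 - 20303\right) + 23833 = -20157 + 23833 = 3676$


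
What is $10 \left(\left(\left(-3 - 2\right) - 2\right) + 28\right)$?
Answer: $210$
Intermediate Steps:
$10 \left(\left(\left(-3 - 2\right) - 2\right) + 28\right) = 10 \left(\left(-5 - 2\right) + 28\right) = 10 \left(-7 + 28\right) = 10 \cdot 21 = 210$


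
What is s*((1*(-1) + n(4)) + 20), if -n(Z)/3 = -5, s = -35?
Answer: -1190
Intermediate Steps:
n(Z) = 15 (n(Z) = -3*(-5) = 15)
s*((1*(-1) + n(4)) + 20) = -35*((1*(-1) + 15) + 20) = -35*((-1 + 15) + 20) = -35*(14 + 20) = -35*34 = -1190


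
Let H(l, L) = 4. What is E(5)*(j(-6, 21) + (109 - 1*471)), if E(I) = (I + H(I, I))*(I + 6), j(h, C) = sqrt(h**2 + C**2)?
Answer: -35838 + 297*sqrt(53) ≈ -33676.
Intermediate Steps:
j(h, C) = sqrt(C**2 + h**2)
E(I) = (4 + I)*(6 + I) (E(I) = (I + 4)*(I + 6) = (4 + I)*(6 + I))
E(5)*(j(-6, 21) + (109 - 1*471)) = (24 + 5**2 + 10*5)*(sqrt(21**2 + (-6)**2) + (109 - 1*471)) = (24 + 25 + 50)*(sqrt(441 + 36) + (109 - 471)) = 99*(sqrt(477) - 362) = 99*(3*sqrt(53) - 362) = 99*(-362 + 3*sqrt(53)) = -35838 + 297*sqrt(53)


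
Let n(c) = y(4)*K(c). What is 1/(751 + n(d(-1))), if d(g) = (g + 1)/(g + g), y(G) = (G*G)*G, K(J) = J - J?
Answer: 1/751 ≈ 0.0013316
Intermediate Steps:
K(J) = 0
y(G) = G³ (y(G) = G²*G = G³)
d(g) = (1 + g)/(2*g) (d(g) = (1 + g)/((2*g)) = (1 + g)*(1/(2*g)) = (1 + g)/(2*g))
n(c) = 0 (n(c) = 4³*0 = 64*0 = 0)
1/(751 + n(d(-1))) = 1/(751 + 0) = 1/751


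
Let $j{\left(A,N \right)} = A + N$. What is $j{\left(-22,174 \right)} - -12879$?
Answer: $13031$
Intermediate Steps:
$j{\left(-22,174 \right)} - -12879 = \left(-22 + 174\right) - -12879 = 152 + 12879 = 13031$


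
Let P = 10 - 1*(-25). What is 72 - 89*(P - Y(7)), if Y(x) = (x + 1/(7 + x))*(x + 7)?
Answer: 5768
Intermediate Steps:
Y(x) = (7 + x)*(x + 1/(7 + x)) (Y(x) = (x + 1/(7 + x))*(7 + x) = (7 + x)*(x + 1/(7 + x)))
P = 35 (P = 10 + 25 = 35)
72 - 89*(P - Y(7)) = 72 - 89*(35 - (1 + 7² + 7*7)) = 72 - 89*(35 - (1 + 49 + 49)) = 72 - 89*(35 - 1*99) = 72 - 89*(35 - 99) = 72 - 89*(-64) = 72 + 5696 = 5768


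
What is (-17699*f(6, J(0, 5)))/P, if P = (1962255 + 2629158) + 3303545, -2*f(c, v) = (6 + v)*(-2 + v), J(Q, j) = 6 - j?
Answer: -123893/15789916 ≈ -0.0078463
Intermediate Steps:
f(c, v) = -(-2 + v)*(6 + v)/2 (f(c, v) = -(6 + v)*(-2 + v)/2 = -(-2 + v)*(6 + v)/2)
P = 7894958 (P = 4591413 + 3303545 = 7894958)
(-17699*f(6, J(0, 5)))/P = -17699*(6 - 2*(6 - 1*5) - (6 - 1*5)**2/2)/7894958 = -17699*(6 - 2*(6 - 5) - (6 - 5)**2/2)*(1/7894958) = -17699*(6 - 2*1 - 1/2*1**2)*(1/7894958) = -17699*(6 - 2 - 1/2*1)*(1/7894958) = -17699*(6 - 2 - 1/2)*(1/7894958) = -17699*7/2*(1/7894958) = -123893/2*1/7894958 = -123893/15789916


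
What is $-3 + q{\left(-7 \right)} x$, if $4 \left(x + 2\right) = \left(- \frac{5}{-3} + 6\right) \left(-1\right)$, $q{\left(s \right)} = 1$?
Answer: $- \frac{83}{12} \approx -6.9167$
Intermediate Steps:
$x = - \frac{47}{12}$ ($x = -2 + \frac{\left(- \frac{5}{-3} + 6\right) \left(-1\right)}{4} = -2 + \frac{\left(\left(-5\right) \left(- \frac{1}{3}\right) + 6\right) \left(-1\right)}{4} = -2 + \frac{\left(\frac{5}{3} + 6\right) \left(-1\right)}{4} = -2 + \frac{\frac{23}{3} \left(-1\right)}{4} = -2 + \frac{1}{4} \left(- \frac{23}{3}\right) = -2 - \frac{23}{12} = - \frac{47}{12} \approx -3.9167$)
$-3 + q{\left(-7 \right)} x = -3 + 1 \left(- \frac{47}{12}\right) = -3 - \frac{47}{12} = - \frac{83}{12}$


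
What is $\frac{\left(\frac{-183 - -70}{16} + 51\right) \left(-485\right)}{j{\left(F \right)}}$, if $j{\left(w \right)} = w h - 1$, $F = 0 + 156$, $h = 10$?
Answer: $- \frac{340955}{24944} \approx -13.669$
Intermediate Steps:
$F = 156$
$j{\left(w \right)} = -1 + 10 w$ ($j{\left(w \right)} = w 10 - 1 = 10 w - 1 = -1 + 10 w$)
$\frac{\left(\frac{-183 - -70}{16} + 51\right) \left(-485\right)}{j{\left(F \right)}} = \frac{\left(\frac{-183 - -70}{16} + 51\right) \left(-485\right)}{-1 + 10 \cdot 156} = \frac{\left(\left(-183 + 70\right) \frac{1}{16} + 51\right) \left(-485\right)}{-1 + 1560} = \frac{\left(\left(-113\right) \frac{1}{16} + 51\right) \left(-485\right)}{1559} = \left(- \frac{113}{16} + 51\right) \left(-485\right) \frac{1}{1559} = \frac{703}{16} \left(-485\right) \frac{1}{1559} = \left(- \frac{340955}{16}\right) \frac{1}{1559} = - \frac{340955}{24944}$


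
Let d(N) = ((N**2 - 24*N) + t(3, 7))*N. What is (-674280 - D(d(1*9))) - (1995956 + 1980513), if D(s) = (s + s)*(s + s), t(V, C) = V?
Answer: -10296125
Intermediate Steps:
d(N) = N*(3 + N**2 - 24*N) (d(N) = ((N**2 - 24*N) + 3)*N = (3 + N**2 - 24*N)*N = N*(3 + N**2 - 24*N))
D(s) = 4*s**2 (D(s) = (2*s)*(2*s) = 4*s**2)
(-674280 - D(d(1*9))) - (1995956 + 1980513) = (-674280 - 4*((1*9)*(3 + (1*9)**2 - 24*9))**2) - (1995956 + 1980513) = (-674280 - 4*(9*(3 + 9**2 - 24*9))**2) - 1*3976469 = (-674280 - 4*(9*(3 + 81 - 216))**2) - 3976469 = (-674280 - 4*(9*(-132))**2) - 3976469 = (-674280 - 4*(-1188)**2) - 3976469 = (-674280 - 4*1411344) - 3976469 = (-674280 - 1*5645376) - 3976469 = (-674280 - 5645376) - 3976469 = -6319656 - 3976469 = -10296125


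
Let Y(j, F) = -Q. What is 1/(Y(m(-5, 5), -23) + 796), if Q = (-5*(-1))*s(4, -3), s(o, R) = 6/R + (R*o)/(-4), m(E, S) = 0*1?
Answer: 1/791 ≈ 0.0012642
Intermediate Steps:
m(E, S) = 0
s(o, R) = 6/R - R*o/4 (s(o, R) = 6/R + (R*o)*(-¼) = 6/R - R*o/4)
Q = 5 (Q = (-5*(-1))*(6/(-3) - ¼*(-3)*4) = 5*(6*(-⅓) + 3) = 5*(-2 + 3) = 5*1 = 5)
Y(j, F) = -5 (Y(j, F) = -1*5 = -5)
1/(Y(m(-5, 5), -23) + 796) = 1/(-5 + 796) = 1/791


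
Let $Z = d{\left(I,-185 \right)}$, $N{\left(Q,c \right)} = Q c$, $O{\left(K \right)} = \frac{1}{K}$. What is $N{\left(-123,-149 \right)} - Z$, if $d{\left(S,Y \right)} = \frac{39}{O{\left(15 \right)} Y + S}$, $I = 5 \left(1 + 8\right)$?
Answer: $\frac{1795929}{98} \approx 18326.0$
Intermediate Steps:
$I = 45$ ($I = 5 \cdot 9 = 45$)
$d{\left(S,Y \right)} = \frac{39}{S + \frac{Y}{15}}$ ($d{\left(S,Y \right)} = \frac{39}{\frac{Y}{15} + S} = \frac{39}{S + \frac{Y}{15}}$)
$Z = \frac{117}{98}$ ($Z = \frac{585}{-185 + 15 \cdot 45} = \frac{585}{-185 + 675} = \frac{585}{490} = 585 \cdot \frac{1}{490} = \frac{117}{98} \approx 1.1939$)
$N{\left(-123,-149 \right)} - Z = \left(-123\right) \left(-149\right) - \frac{117}{98} = 18327 - \frac{117}{98} = \frac{1795929}{98}$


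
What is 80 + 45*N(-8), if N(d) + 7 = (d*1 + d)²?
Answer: 11285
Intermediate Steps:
N(d) = -7 + 4*d² (N(d) = -7 + (d*1 + d)² = -7 + (d + d)² = -7 + (2*d)² = -7 + 4*d²)
80 + 45*N(-8) = 80 + 45*(-7 + 4*(-8)²) = 80 + 45*(-7 + 4*64) = 80 + 45*(-7 + 256) = 80 + 45*249 = 80 + 11205 = 11285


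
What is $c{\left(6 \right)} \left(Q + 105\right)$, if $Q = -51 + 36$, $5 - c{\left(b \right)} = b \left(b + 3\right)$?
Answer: $-4410$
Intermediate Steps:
$c{\left(b \right)} = 5 - b \left(3 + b\right)$ ($c{\left(b \right)} = 5 - b \left(b + 3\right) = 5 - b \left(3 + b\right)$)
$Q = -15$
$c{\left(6 \right)} \left(Q + 105\right) = \left(5 - 6^{2} - 18\right) \left(-15 + 105\right) = \left(5 - 36 - 18\right) 90 = \left(-49\right) 90 = -4410$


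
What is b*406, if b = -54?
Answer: -21924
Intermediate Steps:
b*406 = -54*406 = -21924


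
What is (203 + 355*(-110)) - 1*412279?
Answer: -451126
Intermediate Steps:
(203 + 355*(-110)) - 1*412279 = (203 - 39050) - 412279 = -38847 - 412279 = -451126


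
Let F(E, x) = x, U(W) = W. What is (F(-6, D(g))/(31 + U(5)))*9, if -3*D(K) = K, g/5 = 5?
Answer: -25/12 ≈ -2.0833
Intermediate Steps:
g = 25 (g = 5*5 = 25)
D(K) = -K/3
(F(-6, D(g))/(31 + U(5)))*9 = ((-⅓*25)/(31 + 5))*9 = (-25/3/36)*9 = ((1/36)*(-25/3))*9 = -25/108*9 = -25/12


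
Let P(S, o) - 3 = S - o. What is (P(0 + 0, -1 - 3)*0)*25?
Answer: 0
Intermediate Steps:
P(S, o) = 3 + S - o (P(S, o) = 3 + (S - o) = 3 + S - o)
(P(0 + 0, -1 - 3)*0)*25 = ((3 + (0 + 0) - (-1 - 3))*0)*25 = ((3 + 0 - 1*(-4))*0)*25 = ((3 + 0 + 4)*0)*25 = (7*0)*25 = 0*25 = 0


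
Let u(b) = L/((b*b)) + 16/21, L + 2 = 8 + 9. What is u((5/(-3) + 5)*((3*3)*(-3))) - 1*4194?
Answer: -15850433/3780 ≈ -4193.2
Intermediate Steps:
L = 15 (L = -2 + (8 + 9) = -2 + 17 = 15)
u(b) = 16/21 + 15/b**2 (u(b) = 15/((b*b)) + 16/21 = 15/(b**2) + 16*(1/21) = 15/b**2 + 16/21 = 16/21 + 15/b**2)
u((5/(-3) + 5)*((3*3)*(-3))) - 1*4194 = (16/21 + 15/((5/(-3) + 5)*((3*3)*(-3)))**2) - 1*4194 = (16/21 + 15/((5*(-1/3) + 5)*(9*(-3)))**2) - 4194 = (16/21 + 15/((-5/3 + 5)*(-27))**2) - 4194 = (16/21 + 15/((10/3)*(-27))**2) - 4194 = (16/21 + 15/(-90)**2) - 4194 = (16/21 + 15*(1/8100)) - 4194 = (16/21 + 1/540) - 4194 = 2887/3780 - 4194 = -15850433/3780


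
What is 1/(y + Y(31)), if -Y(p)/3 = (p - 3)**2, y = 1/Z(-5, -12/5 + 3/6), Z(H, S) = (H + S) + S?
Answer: -44/103493 ≈ -0.00042515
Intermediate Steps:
Z(H, S) = H + 2*S
y = -5/44 (y = 1/(-5 + 2*(-12/5 + 3/6)) = 1/(-5 + 2*(-12*1/5 + 3*(1/6))) = 1/(-5 + 2*(-12/5 + 1/2)) = 1/(-5 + 2*(-19/10)) = 1/(-5 - 19/5) = 1/(-44/5) = -5/44 ≈ -0.11364)
Y(p) = -3*(-3 + p)**2 (Y(p) = -3*(p - 3)**2 = -3*(-3 + p)**2)
1/(y + Y(31)) = 1/(-5/44 - 3*(-3 + 31)**2) = 1/(-5/44 - 3*28**2) = 1/(-5/44 - 3*784) = 1/(-5/44 - 2352) = 1/(-103493/44) = -44/103493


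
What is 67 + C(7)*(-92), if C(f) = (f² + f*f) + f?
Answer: -9593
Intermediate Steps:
C(f) = f + 2*f² (C(f) = (f² + f²) + f = 2*f² + f = f + 2*f²)
67 + C(7)*(-92) = 67 + (7*(1 + 2*7))*(-92) = 67 + (7*(1 + 14))*(-92) = 67 + (7*15)*(-92) = 67 + 105*(-92) = 67 - 9660 = -9593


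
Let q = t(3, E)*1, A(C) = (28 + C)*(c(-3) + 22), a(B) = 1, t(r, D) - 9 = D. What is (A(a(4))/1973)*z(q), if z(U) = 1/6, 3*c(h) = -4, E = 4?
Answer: 899/17757 ≈ 0.050628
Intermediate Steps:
c(h) = -4/3 (c(h) = (⅓)*(-4) = -4/3)
t(r, D) = 9 + D
A(C) = 1736/3 + 62*C/3 (A(C) = (28 + C)*(-4/3 + 22) = (28 + C)*(62/3) = 1736/3 + 62*C/3)
q = 13 (q = (9 + 4)*1 = 13*1 = 13)
z(U) = ⅙
(A(a(4))/1973)*z(q) = ((1736/3 + (62/3)*1)/1973)*(⅙) = ((1736/3 + 62/3)*(1/1973))*(⅙) = ((1798/3)*(1/1973))*(⅙) = (1798/5919)*(⅙) = 899/17757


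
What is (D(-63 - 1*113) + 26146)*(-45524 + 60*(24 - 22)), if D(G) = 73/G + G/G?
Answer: -52235020449/44 ≈ -1.1872e+9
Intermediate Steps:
D(G) = 1 + 73/G (D(G) = 73/G + 1 = 1 + 73/G)
(D(-63 - 1*113) + 26146)*(-45524 + 60*(24 - 22)) = ((73 + (-63 - 1*113))/(-63 - 1*113) + 26146)*(-45524 + 60*(24 - 22)) = ((73 + (-63 - 113))/(-63 - 113) + 26146)*(-45524 + 60*2) = ((73 - 176)/(-176) + 26146)*(-45524 + 120) = (-1/176*(-103) + 26146)*(-45404) = (103/176 + 26146)*(-45404) = (4601799/176)*(-45404) = -52235020449/44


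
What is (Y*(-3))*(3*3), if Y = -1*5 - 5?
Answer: 270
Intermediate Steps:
Y = -10 (Y = -5 - 5 = -10)
(Y*(-3))*(3*3) = (-10*(-3))*(3*3) = 30*9 = 270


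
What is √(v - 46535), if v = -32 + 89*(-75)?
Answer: I*√53242 ≈ 230.74*I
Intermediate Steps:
v = -6707 (v = -32 - 6675 = -6707)
√(v - 46535) = √(-6707 - 46535) = √(-53242) = I*√53242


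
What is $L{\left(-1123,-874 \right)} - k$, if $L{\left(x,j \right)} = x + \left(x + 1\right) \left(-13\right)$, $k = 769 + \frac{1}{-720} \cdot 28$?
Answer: $\frac{2284927}{180} \approx 12694.0$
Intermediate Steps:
$k = \frac{138413}{180}$ ($k = 769 - \frac{7}{180} = \frac{138413}{180} \approx 768.96$)
$L{\left(x,j \right)} = -13 - 12 x$ ($L{\left(x,j \right)} = x + \left(1 + x\right) \left(-13\right) = x - \left(13 + 13 x\right) = -13 - 12 x$)
$L{\left(-1123,-874 \right)} - k = \left(-13 - -13476\right) - \frac{138413}{180} = \left(-13 + 13476\right) - \frac{138413}{180} = 13463 - \frac{138413}{180} = \frac{2284927}{180}$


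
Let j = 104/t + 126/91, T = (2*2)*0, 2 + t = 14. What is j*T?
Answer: 0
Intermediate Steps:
t = 12 (t = -2 + 14 = 12)
T = 0 (T = 4*0 = 0)
j = 392/39 (j = 104/12 + 126/91 = 104*(1/12) + 126*(1/91) = 26/3 + 18/13 = 392/39 ≈ 10.051)
j*T = (392/39)*0 = 0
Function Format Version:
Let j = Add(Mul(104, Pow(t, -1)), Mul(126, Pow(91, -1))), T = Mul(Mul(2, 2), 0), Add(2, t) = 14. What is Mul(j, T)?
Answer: 0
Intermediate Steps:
t = 12 (t = Add(-2, 14) = 12)
T = 0 (T = Mul(4, 0) = 0)
j = Rational(392, 39) (j = Add(Mul(104, Pow(12, -1)), Mul(126, Pow(91, -1))) = Add(Mul(104, Rational(1, 12)), Mul(126, Rational(1, 91))) = Add(Rational(26, 3), Rational(18, 13)) = Rational(392, 39) ≈ 10.051)
Mul(j, T) = Mul(Rational(392, 39), 0) = 0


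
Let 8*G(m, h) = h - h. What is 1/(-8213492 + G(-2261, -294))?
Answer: -1/8213492 ≈ -1.2175e-7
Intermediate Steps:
G(m, h) = 0 (G(m, h) = (h - h)/8 = (1/8)*0 = 0)
1/(-8213492 + G(-2261, -294)) = 1/(-8213492 + 0) = 1/(-8213492) = -1/8213492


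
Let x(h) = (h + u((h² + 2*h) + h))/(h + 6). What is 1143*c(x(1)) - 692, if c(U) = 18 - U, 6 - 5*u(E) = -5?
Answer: 677582/35 ≈ 19360.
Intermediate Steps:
u(E) = 11/5 (u(E) = 6/5 - ⅕*(-5) = 6/5 + 1 = 11/5)
x(h) = (11/5 + h)/(6 + h) (x(h) = (h + 11/5)/(h + 6) = (11/5 + h)/(6 + h))
1143*c(x(1)) - 692 = 1143*(18 - (11/5 + 1)/(6 + 1)) - 692 = 1143*(18 - 16/(7*5)) - 692 = 1143*(18 - 1*16/35) - 692 = 1143*(18 - 16/35) - 692 = 1143*(614/35) - 692 = 701802/35 - 692 = 677582/35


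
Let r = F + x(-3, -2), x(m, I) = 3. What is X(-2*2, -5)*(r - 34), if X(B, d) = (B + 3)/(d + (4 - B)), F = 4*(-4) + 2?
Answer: 15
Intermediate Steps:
F = -14 (F = -16 + 2 = -14)
X(B, d) = (3 + B)/(4 + d - B)
r = -11 (r = -14 + 3 = -11)
X(-2*2, -5)*(r - 34) = ((3 - 2*2)/(4 - 5 - (-2)*2))*(-11 - 34) = ((3 - 4)/(4 - 5 - 1*(-4)))*(-45) = (-1/(4 - 5 + 4))*(-45) = (-1/3)*(-45) = ((⅓)*(-1))*(-45) = -⅓*(-45) = 15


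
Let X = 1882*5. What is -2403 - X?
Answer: -11813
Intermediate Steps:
X = 9410
-2403 - X = -2403 - 1*9410 = -2403 - 9410 = -11813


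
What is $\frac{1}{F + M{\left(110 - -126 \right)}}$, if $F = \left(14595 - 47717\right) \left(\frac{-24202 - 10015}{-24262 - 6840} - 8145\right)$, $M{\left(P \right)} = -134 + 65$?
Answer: $\frac{15551}{4194760667434} \approx 3.7072 \cdot 10^{-9}$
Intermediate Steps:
$M{\left(P \right)} = -69$
$F = \frac{4194761740453}{15551}$ ($F = - 33122 \left(- \frac{34217}{-31102} - 8145\right) = - 33122 \left(\left(-34217\right) \left(- \frac{1}{31102}\right) - 8145\right) = - 33122 \left(\frac{34217}{31102} - 8145\right) = \left(-33122\right) \left(- \frac{253291573}{31102}\right) = \frac{4194761740453}{15551} \approx 2.6974 \cdot 10^{8}$)
$\frac{1}{F + M{\left(110 - -126 \right)}} = \frac{1}{\frac{4194761740453}{15551} - 69} = \frac{1}{\frac{4194760667434}{15551}} = \frac{15551}{4194760667434}$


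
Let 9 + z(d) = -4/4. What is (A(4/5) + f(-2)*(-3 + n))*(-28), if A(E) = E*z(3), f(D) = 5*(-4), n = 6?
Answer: 1904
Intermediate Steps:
z(d) = -10 (z(d) = -9 - 4/4 = -9 - 4*¼ = -9 - 1 = -10)
f(D) = -20
A(E) = -10*E (A(E) = E*(-10) = -10*E)
(A(4/5) + f(-2)*(-3 + n))*(-28) = (-40/5 - 20*(-3 + 6))*(-28) = (-40/5 - 20*3)*(-28) = (-10*⅘ - 60)*(-28) = (-8 - 60)*(-28) = -68*(-28) = 1904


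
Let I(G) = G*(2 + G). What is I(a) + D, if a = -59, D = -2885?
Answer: 478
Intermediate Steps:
I(a) + D = -59*(2 - 59) - 2885 = -59*(-57) - 2885 = 3363 - 2885 = 478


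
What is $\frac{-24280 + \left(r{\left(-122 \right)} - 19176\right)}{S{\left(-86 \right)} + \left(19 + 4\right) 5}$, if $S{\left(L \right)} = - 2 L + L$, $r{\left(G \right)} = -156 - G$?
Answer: $- \frac{43490}{201} \approx -216.37$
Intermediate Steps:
$S{\left(L \right)} = - L$
$\frac{-24280 + \left(r{\left(-122 \right)} - 19176\right)}{S{\left(-86 \right)} + \left(19 + 4\right) 5} = \frac{-24280 - 19210}{\left(-1\right) \left(-86\right) + \left(19 + 4\right) 5} = \frac{-24280 + \left(\left(-156 + 122\right) - 19176\right)}{86 + 23 \cdot 5} = \frac{-24280 - 19210}{86 + 115} = \frac{-24280 - 19210}{201} = \left(-43490\right) \frac{1}{201} = - \frac{43490}{201}$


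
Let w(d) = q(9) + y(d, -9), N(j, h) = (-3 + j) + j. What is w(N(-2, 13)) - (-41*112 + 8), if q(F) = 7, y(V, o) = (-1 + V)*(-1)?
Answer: 4599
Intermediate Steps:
y(V, o) = 1 - V
N(j, h) = -3 + 2*j
w(d) = 8 - d (w(d) = 7 + (1 - d) = 8 - d)
w(N(-2, 13)) - (-41*112 + 8) = (8 - (-3 + 2*(-2))) - (-41*112 + 8) = (8 - (-3 - 4)) - (-4592 + 8) = (8 - 1*(-7)) - 1*(-4584) = (8 + 7) + 4584 = 15 + 4584 = 4599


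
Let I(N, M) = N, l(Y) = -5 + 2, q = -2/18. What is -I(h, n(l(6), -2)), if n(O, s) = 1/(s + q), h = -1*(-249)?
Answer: -249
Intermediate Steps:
q = -1/9 (q = -2*1/18 = -1/9 ≈ -0.11111)
l(Y) = -3
h = 249
n(O, s) = 1/(-1/9 + s) (n(O, s) = 1/(s - 1/9) = 1/(-1/9 + s))
-I(h, n(l(6), -2)) = -1*249 = -249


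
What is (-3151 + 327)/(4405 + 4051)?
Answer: -353/1057 ≈ -0.33396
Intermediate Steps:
(-3151 + 327)/(4405 + 4051) = -2824/8456 = -2824*1/8456 = -353/1057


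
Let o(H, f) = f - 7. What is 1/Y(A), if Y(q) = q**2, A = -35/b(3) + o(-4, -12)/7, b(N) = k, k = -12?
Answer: 7056/289 ≈ 24.415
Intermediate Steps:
o(H, f) = -7 + f
b(N) = -12
A = 17/84 (A = -35/(-12) + (-7 - 12)/7 = -35*(-1/12) - 19*1/7 = 35/12 - 19/7 = 17/84 ≈ 0.20238)
1/Y(A) = 1/((17/84)**2) = 1/(289/7056) = 7056/289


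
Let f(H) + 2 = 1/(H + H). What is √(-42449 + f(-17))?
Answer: I*√49073390/34 ≈ 206.04*I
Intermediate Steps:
f(H) = -2 + 1/(2*H) (f(H) = -2 + 1/(H + H) = -2 + 1/(2*H))
√(-42449 + f(-17)) = √(-42449 + (-2 + (½)/(-17))) = √(-42449 + (-2 + (½)*(-1/17))) = √(-42449 + (-2 - 1/34)) = √(-42449 - 69/34) = √(-1443335/34) = I*√49073390/34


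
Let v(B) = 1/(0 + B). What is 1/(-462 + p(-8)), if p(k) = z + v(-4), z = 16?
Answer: -4/1785 ≈ -0.0022409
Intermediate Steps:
v(B) = 1/B
p(k) = 63/4 (p(k) = 16 + 1/(-4) = 16 - 1/4 = 63/4)
1/(-462 + p(-8)) = 1/(-462 + 63/4) = 1/(-1785/4) = -4/1785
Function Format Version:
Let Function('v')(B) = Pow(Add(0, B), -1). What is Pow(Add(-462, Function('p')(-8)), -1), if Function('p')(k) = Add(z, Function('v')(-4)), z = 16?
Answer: Rational(-4, 1785) ≈ -0.0022409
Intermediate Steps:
Function('v')(B) = Pow(B, -1)
Function('p')(k) = Rational(63, 4) (Function('p')(k) = Add(16, Pow(-4, -1)) = Add(16, Rational(-1, 4)) = Rational(63, 4))
Pow(Add(-462, Function('p')(-8)), -1) = Pow(Add(-462, Rational(63, 4)), -1) = Pow(Rational(-1785, 4), -1) = Rational(-4, 1785)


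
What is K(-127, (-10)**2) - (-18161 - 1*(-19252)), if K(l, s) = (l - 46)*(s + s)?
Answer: -35691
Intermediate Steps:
K(l, s) = 2*s*(-46 + l) (K(l, s) = (-46 + l)*(2*s) = 2*s*(-46 + l))
K(-127, (-10)**2) - (-18161 - 1*(-19252)) = 2*(-10)**2*(-46 - 127) - (-18161 - 1*(-19252)) = 2*100*(-173) - (-18161 + 19252) = -34600 - 1*1091 = -34600 - 1091 = -35691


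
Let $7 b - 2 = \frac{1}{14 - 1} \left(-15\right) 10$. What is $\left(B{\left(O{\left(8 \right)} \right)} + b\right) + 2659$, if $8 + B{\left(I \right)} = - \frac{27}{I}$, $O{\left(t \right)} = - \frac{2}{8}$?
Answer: $\frac{250945}{91} \approx 2757.6$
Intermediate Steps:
$O{\left(t \right)} = - \frac{1}{4}$ ($O{\left(t \right)} = \left(-2\right) \frac{1}{8} = - \frac{1}{4}$)
$B{\left(I \right)} = -8 - \frac{27}{I}$
$b = - \frac{124}{91}$ ($b = \frac{2}{7} + \frac{\frac{1}{14 - 1} \left(-15\right) 10}{7} = \frac{2}{7} + \frac{\frac{1}{13} \left(-15\right) 10}{7} = \frac{2}{7} + \frac{\left(- \frac{15}{13}\right) 10}{7} = \frac{2}{7} + \frac{1}{7} \left(- \frac{150}{13}\right) = \frac{2}{7} - \frac{150}{91} = - \frac{124}{91} \approx -1.3626$)
$\left(B{\left(O{\left(8 \right)} \right)} + b\right) + 2659 = \left(\left(-8 - \frac{27}{- \frac{1}{4}}\right) - \frac{124}{91}\right) + 2659 = \left(\left(-8 - -108\right) - \frac{124}{91}\right) + 2659 = \left(\left(-8 + 108\right) - \frac{124}{91}\right) + 2659 = \left(100 - \frac{124}{91}\right) + 2659 = \frac{8976}{91} + 2659 = \frac{250945}{91}$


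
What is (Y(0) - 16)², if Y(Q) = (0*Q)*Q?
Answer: 256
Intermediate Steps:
Y(Q) = 0 (Y(Q) = 0*Q = 0)
(Y(0) - 16)² = (0 - 16)² = (-16)² = 256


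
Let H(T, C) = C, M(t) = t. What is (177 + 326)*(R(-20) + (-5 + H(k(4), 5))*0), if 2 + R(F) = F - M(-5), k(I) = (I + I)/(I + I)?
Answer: -8551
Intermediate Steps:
k(I) = 1 (k(I) = (2*I)/((2*I)) = (2*I)*(1/(2*I)) = 1)
R(F) = 3 + F (R(F) = -2 + (F - 1*(-5)) = -2 + (F + 5) = -2 + (5 + F) = 3 + F)
(177 + 326)*(R(-20) + (-5 + H(k(4), 5))*0) = (177 + 326)*((3 - 20) + (-5 + 5)*0) = 503*(-17 + 0*0) = 503*(-17 + 0) = 503*(-17) = -8551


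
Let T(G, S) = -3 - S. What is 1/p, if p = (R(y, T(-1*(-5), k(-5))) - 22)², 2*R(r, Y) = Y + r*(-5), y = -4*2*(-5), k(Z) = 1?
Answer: 1/15376 ≈ 6.5036e-5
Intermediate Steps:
y = 40 (y = -8*(-5) = 40)
R(r, Y) = Y/2 - 5*r/2 (R(r, Y) = (Y + r*(-5))/2 = (Y - 5*r)/2 = Y/2 - 5*r/2)
p = 15376 (p = (((-3 - 1*1)/2 - 5/2*40) - 22)² = (((-3 - 1)/2 - 100) - 22)² = (((½)*(-4) - 100) - 22)² = ((-2 - 100) - 22)² = (-102 - 22)² = (-124)² = 15376)
1/p = 1/15376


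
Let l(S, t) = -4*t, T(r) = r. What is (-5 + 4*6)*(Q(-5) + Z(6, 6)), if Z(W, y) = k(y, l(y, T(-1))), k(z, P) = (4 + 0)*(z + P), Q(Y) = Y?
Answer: 665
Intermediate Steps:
k(z, P) = 4*P + 4*z (k(z, P) = 4*(P + z) = 4*P + 4*z)
Z(W, y) = 16 + 4*y (Z(W, y) = 4*(-4*(-1)) + 4*y = 4*4 + 4*y = 16 + 4*y)
(-5 + 4*6)*(Q(-5) + Z(6, 6)) = (-5 + 4*6)*(-5 + (16 + 4*6)) = (-5 + 24)*(-5 + (16 + 24)) = 19*(-5 + 40) = 19*35 = 665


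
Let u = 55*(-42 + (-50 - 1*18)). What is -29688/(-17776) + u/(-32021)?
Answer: 12024821/6468242 ≈ 1.8591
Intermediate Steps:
u = -6050 (u = 55*(-42 + (-50 - 18)) = 55*(-42 - 68) = 55*(-110) = -6050)
-29688/(-17776) + u/(-32021) = -29688/(-17776) - 6050/(-32021) = -29688*(-1/17776) - 6050*(-1/32021) = 3711/2222 + 550/2911 = 12024821/6468242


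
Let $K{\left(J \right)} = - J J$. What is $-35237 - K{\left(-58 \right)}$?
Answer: $-31873$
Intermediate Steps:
$K{\left(J \right)} = - J^{2}$
$-35237 - K{\left(-58 \right)} = -35237 - - \left(-58\right)^{2} = -35237 - \left(-1\right) 3364 = -35237 - -3364 = -35237 + 3364 = -31873$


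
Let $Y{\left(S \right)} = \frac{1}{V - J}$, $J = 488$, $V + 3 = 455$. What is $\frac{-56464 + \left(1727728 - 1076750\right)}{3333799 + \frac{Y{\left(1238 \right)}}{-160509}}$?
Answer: $\frac{3435294514536}{19263770772877} \approx 0.17833$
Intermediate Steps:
$V = 452$ ($V = -3 + 455 = 452$)
$Y{\left(S \right)} = - \frac{1}{36}$ ($Y{\left(S \right)} = \frac{1}{452 - 488} = \frac{1}{-36} = - \frac{1}{36}$)
$\frac{-56464 + \left(1727728 - 1076750\right)}{3333799 + \frac{Y{\left(1238 \right)}}{-160509}} = \frac{-56464 + \left(1727728 - 1076750\right)}{3333799 - \frac{1}{36 \left(-160509\right)}} = \frac{-56464 + \left(1727728 - 1076750\right)}{3333799 - - \frac{1}{5778324}} = \frac{-56464 + 650978}{3333799 + \frac{1}{5778324}} = \frac{594514}{\frac{19263770772877}{5778324}} = 594514 \cdot \frac{5778324}{19263770772877} = \frac{3435294514536}{19263770772877}$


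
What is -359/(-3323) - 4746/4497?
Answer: -4718845/4981177 ≈ -0.94734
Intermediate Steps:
-359/(-3323) - 4746/4497 = -359*(-1/3323) - 4746*1/4497 = 359/3323 - 1582/1499 = -4718845/4981177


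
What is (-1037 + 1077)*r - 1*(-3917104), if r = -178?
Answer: 3909984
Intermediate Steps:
(-1037 + 1077)*r - 1*(-3917104) = (-1037 + 1077)*(-178) - 1*(-3917104) = 40*(-178) + 3917104 = -7120 + 3917104 = 3909984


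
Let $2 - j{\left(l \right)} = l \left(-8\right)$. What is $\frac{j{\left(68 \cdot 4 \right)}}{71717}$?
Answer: $\frac{2178}{71717} \approx 0.030369$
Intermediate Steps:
$j{\left(l \right)} = 2 + 8 l$ ($j{\left(l \right)} = 2 - l \left(-8\right) = 2 - - 8 l = 2 + 8 l$)
$\frac{j{\left(68 \cdot 4 \right)}}{71717} = \frac{2 + 8 \cdot 68 \cdot 4}{71717} = \left(2 + 8 \cdot 272\right) \frac{1}{71717} = \left(2 + 2176\right) \frac{1}{71717} = 2178 \cdot \frac{1}{71717} = \frac{2178}{71717}$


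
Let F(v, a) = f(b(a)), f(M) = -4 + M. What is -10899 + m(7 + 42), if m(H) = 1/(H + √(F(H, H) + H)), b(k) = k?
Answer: -25143944/2307 - √94/2307 ≈ -10899.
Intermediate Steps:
F(v, a) = -4 + a
m(H) = 1/(H + √(-4 + 2*H)) (m(H) = 1/(H + √((-4 + H) + H)) = 1/(H + √(-4 + 2*H)))
-10899 + m(7 + 42) = -10899 + 1/((7 + 42) + √2*√(-2 + (7 + 42))) = -10899 + 1/(49 + √2*√(-2 + 49)) = -10899 + 1/(49 + √2*√47) = -10899 + 1/(49 + √94)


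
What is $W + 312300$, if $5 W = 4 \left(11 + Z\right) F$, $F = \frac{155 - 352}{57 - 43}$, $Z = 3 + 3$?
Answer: $\frac{10923802}{35} \approx 3.1211 \cdot 10^{5}$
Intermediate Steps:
$Z = 6$
$F = - \frac{197}{14} \approx -14.071$
$W = - \frac{6698}{35}$ ($W = \frac{4 \left(11 + 6\right) \left(- \frac{197}{14}\right)}{5} = \frac{4 \cdot 17 \left(- \frac{197}{14}\right)}{5} = \frac{68 \left(- \frac{197}{14}\right)}{5} = \frac{1}{5} \left(- \frac{6698}{7}\right) = - \frac{6698}{35} \approx -191.37$)
$W + 312300 = - \frac{6698}{35} + 312300 = \frac{10923802}{35}$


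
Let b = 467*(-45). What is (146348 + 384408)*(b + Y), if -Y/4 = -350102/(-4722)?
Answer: -26705847433964/2361 ≈ -1.1311e+10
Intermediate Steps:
b = -21015
Y = -700204/2361 (Y = -(-1400408)/(-4722) = -(-1400408)*(-1)/4722 = -4*175051/2361 = -700204/2361 ≈ -296.57)
(146348 + 384408)*(b + Y) = (146348 + 384408)*(-21015 - 700204/2361) = 530756*(-50316619/2361) = -26705847433964/2361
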